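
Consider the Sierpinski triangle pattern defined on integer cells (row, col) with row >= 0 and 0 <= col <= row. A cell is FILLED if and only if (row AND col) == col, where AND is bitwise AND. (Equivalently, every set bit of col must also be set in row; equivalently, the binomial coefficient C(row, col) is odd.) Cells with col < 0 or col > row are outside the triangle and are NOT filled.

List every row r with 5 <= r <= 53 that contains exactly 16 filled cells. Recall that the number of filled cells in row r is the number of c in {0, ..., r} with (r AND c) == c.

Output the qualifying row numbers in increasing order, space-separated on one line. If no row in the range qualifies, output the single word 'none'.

Row r has 2^popcount(r) filled cells, so we need popcount(r) = log2(16) = 4.
Scan r = 5..53 and keep those with exactly 4 one-bits:
r=5=101 popcount=2 -> skip
r=6=110 popcount=2 -> skip
r=7=111 popcount=3 -> skip
r=8=1000 popcount=1 -> skip
r=9=1001 popcount=2 -> skip
r=10=1010 popcount=2 -> skip
r=11=1011 popcount=3 -> skip
r=12=1100 popcount=2 -> skip
r=13=1101 popcount=3 -> skip
r=14=1110 popcount=3 -> skip
r=15=1111 popcount=4 -> KEEP
r=16=10000 popcount=1 -> skip
r=17=10001 popcount=2 -> skip
r=18=10010 popcount=2 -> skip
r=19=10011 popcount=3 -> skip
r=20=10100 popcount=2 -> skip
r=21=10101 popcount=3 -> skip
r=22=10110 popcount=3 -> skip
r=23=10111 popcount=4 -> KEEP
r=24=11000 popcount=2 -> skip
r=25=11001 popcount=3 -> skip
r=26=11010 popcount=3 -> skip
r=27=11011 popcount=4 -> KEEP
r=28=11100 popcount=3 -> skip
r=29=11101 popcount=4 -> KEEP
r=30=11110 popcount=4 -> KEEP
r=31=11111 popcount=5 -> skip
r=32=100000 popcount=1 -> skip
r=33=100001 popcount=2 -> skip
r=34=100010 popcount=2 -> skip
r=35=100011 popcount=3 -> skip
r=36=100100 popcount=2 -> skip
r=37=100101 popcount=3 -> skip
r=38=100110 popcount=3 -> skip
r=39=100111 popcount=4 -> KEEP
r=40=101000 popcount=2 -> skip
r=41=101001 popcount=3 -> skip
r=42=101010 popcount=3 -> skip
r=43=101011 popcount=4 -> KEEP
r=44=101100 popcount=3 -> skip
r=45=101101 popcount=4 -> KEEP
r=46=101110 popcount=4 -> KEEP
r=47=101111 popcount=5 -> skip
r=48=110000 popcount=2 -> skip
r=49=110001 popcount=3 -> skip
r=50=110010 popcount=3 -> skip
r=51=110011 popcount=4 -> KEEP
r=52=110100 popcount=3 -> skip
r=53=110101 popcount=4 -> KEEP
Kept rows: 15 23 27 29 30 39 43 45 46 51 53

Answer: 15 23 27 29 30 39 43 45 46 51 53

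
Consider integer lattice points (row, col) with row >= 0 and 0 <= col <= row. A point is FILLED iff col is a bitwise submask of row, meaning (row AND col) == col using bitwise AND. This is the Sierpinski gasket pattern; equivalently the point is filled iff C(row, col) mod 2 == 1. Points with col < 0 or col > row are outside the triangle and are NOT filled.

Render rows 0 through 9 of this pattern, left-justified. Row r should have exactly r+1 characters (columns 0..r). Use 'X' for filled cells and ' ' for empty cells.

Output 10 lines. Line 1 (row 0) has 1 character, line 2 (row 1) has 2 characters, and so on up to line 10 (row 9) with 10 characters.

Answer: X
XX
X X
XXXX
X   X
XX  XX
X X X X
XXXXXXXX
X       X
XX      XX

Derivation:
r0=0: X
r1=1: XX
r2=10: X X
r3=11: XXXX
r4=100: X   X
r5=101: XX  XX
r6=110: X X X X
r7=111: XXXXXXXX
r8=1000: X       X
r9=1001: XX      XX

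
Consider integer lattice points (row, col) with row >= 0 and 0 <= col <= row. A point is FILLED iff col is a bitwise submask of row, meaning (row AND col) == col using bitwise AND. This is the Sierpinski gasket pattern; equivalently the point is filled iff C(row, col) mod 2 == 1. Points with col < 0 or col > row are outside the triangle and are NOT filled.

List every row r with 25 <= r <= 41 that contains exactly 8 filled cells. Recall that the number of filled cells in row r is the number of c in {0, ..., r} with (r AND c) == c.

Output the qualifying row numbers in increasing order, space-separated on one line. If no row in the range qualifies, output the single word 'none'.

Answer: 25 26 28 35 37 38 41

Derivation:
Row r has 2^popcount(r) filled cells, so we need popcount(r) = log2(8) = 3.
Scan r = 25..41 and keep those with exactly 3 one-bits:
r=25=11001 popcount=3 -> KEEP
r=26=11010 popcount=3 -> KEEP
r=27=11011 popcount=4 -> skip
r=28=11100 popcount=3 -> KEEP
r=29=11101 popcount=4 -> skip
r=30=11110 popcount=4 -> skip
r=31=11111 popcount=5 -> skip
r=32=100000 popcount=1 -> skip
r=33=100001 popcount=2 -> skip
r=34=100010 popcount=2 -> skip
r=35=100011 popcount=3 -> KEEP
r=36=100100 popcount=2 -> skip
r=37=100101 popcount=3 -> KEEP
r=38=100110 popcount=3 -> KEEP
r=39=100111 popcount=4 -> skip
r=40=101000 popcount=2 -> skip
r=41=101001 popcount=3 -> KEEP
Kept rows: 25 26 28 35 37 38 41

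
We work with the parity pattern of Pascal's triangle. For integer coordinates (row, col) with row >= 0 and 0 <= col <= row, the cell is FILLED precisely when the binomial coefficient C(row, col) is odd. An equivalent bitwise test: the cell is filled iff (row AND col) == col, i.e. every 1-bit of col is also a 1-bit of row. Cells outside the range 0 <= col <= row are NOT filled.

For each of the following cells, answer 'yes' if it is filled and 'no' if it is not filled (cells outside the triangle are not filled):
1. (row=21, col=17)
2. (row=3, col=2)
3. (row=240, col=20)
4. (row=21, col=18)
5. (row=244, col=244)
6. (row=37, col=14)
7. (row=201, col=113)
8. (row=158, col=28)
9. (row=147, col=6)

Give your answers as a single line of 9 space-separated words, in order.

(21,17): row=0b10101, col=0b10001, row AND col = 0b10001 = 17; 17 == 17 -> filled
(3,2): row=0b11, col=0b10, row AND col = 0b10 = 2; 2 == 2 -> filled
(240,20): row=0b11110000, col=0b10100, row AND col = 0b10000 = 16; 16 != 20 -> empty
(21,18): row=0b10101, col=0b10010, row AND col = 0b10000 = 16; 16 != 18 -> empty
(244,244): row=0b11110100, col=0b11110100, row AND col = 0b11110100 = 244; 244 == 244 -> filled
(37,14): row=0b100101, col=0b1110, row AND col = 0b100 = 4; 4 != 14 -> empty
(201,113): row=0b11001001, col=0b1110001, row AND col = 0b1000001 = 65; 65 != 113 -> empty
(158,28): row=0b10011110, col=0b11100, row AND col = 0b11100 = 28; 28 == 28 -> filled
(147,6): row=0b10010011, col=0b110, row AND col = 0b10 = 2; 2 != 6 -> empty

Answer: yes yes no no yes no no yes no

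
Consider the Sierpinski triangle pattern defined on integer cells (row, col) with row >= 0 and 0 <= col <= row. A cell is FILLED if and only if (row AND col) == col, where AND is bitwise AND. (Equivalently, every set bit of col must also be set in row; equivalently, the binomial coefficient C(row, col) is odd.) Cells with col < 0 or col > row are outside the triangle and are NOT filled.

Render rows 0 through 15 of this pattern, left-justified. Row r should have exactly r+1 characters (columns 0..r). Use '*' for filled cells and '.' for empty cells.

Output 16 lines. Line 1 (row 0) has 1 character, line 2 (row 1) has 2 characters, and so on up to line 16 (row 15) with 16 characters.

Answer: *
**
*.*
****
*...*
**..**
*.*.*.*
********
*.......*
**......**
*.*.....*.*
****....****
*...*...*...*
**..**..**..**
*.*.*.*.*.*.*.*
****************

Derivation:
r0=0: *
r1=1: **
r2=10: *.*
r3=11: ****
r4=100: *...*
r5=101: **..**
r6=110: *.*.*.*
r7=111: ********
r8=1000: *.......*
r9=1001: **......**
r10=1010: *.*.....*.*
r11=1011: ****....****
r12=1100: *...*...*...*
r13=1101: **..**..**..**
r14=1110: *.*.*.*.*.*.*.*
r15=1111: ****************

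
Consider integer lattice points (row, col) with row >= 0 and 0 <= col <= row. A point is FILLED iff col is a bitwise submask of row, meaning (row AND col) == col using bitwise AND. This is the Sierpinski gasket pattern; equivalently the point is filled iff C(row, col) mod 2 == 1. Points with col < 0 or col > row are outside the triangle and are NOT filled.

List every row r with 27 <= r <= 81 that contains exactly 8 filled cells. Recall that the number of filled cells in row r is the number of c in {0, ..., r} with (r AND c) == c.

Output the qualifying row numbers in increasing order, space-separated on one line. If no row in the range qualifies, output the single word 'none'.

Row r has 2^popcount(r) filled cells, so we need popcount(r) = log2(8) = 3.
Scan r = 27..81 and keep those with exactly 3 one-bits:
r=27=11011 popcount=4 -> skip
r=28=11100 popcount=3 -> KEEP
r=29=11101 popcount=4 -> skip
r=30=11110 popcount=4 -> skip
r=31=11111 popcount=5 -> skip
r=32=100000 popcount=1 -> skip
r=33=100001 popcount=2 -> skip
r=34=100010 popcount=2 -> skip
r=35=100011 popcount=3 -> KEEP
r=36=100100 popcount=2 -> skip
r=37=100101 popcount=3 -> KEEP
r=38=100110 popcount=3 -> KEEP
r=39=100111 popcount=4 -> skip
r=40=101000 popcount=2 -> skip
r=41=101001 popcount=3 -> KEEP
r=42=101010 popcount=3 -> KEEP
r=43=101011 popcount=4 -> skip
r=44=101100 popcount=3 -> KEEP
r=45=101101 popcount=4 -> skip
r=46=101110 popcount=4 -> skip
r=47=101111 popcount=5 -> skip
r=48=110000 popcount=2 -> skip
r=49=110001 popcount=3 -> KEEP
r=50=110010 popcount=3 -> KEEP
r=51=110011 popcount=4 -> skip
r=52=110100 popcount=3 -> KEEP
r=53=110101 popcount=4 -> skip
r=54=110110 popcount=4 -> skip
r=55=110111 popcount=5 -> skip
r=56=111000 popcount=3 -> KEEP
r=57=111001 popcount=4 -> skip
r=58=111010 popcount=4 -> skip
r=59=111011 popcount=5 -> skip
r=60=111100 popcount=4 -> skip
r=61=111101 popcount=5 -> skip
r=62=111110 popcount=5 -> skip
r=63=111111 popcount=6 -> skip
r=64=1000000 popcount=1 -> skip
r=65=1000001 popcount=2 -> skip
r=66=1000010 popcount=2 -> skip
r=67=1000011 popcount=3 -> KEEP
r=68=1000100 popcount=2 -> skip
r=69=1000101 popcount=3 -> KEEP
r=70=1000110 popcount=3 -> KEEP
r=71=1000111 popcount=4 -> skip
r=72=1001000 popcount=2 -> skip
r=73=1001001 popcount=3 -> KEEP
r=74=1001010 popcount=3 -> KEEP
r=75=1001011 popcount=4 -> skip
r=76=1001100 popcount=3 -> KEEP
r=77=1001101 popcount=4 -> skip
r=78=1001110 popcount=4 -> skip
r=79=1001111 popcount=5 -> skip
r=80=1010000 popcount=2 -> skip
r=81=1010001 popcount=3 -> KEEP
Kept rows: 28 35 37 38 41 42 44 49 50 52 56 67 69 70 73 74 76 81

Answer: 28 35 37 38 41 42 44 49 50 52 56 67 69 70 73 74 76 81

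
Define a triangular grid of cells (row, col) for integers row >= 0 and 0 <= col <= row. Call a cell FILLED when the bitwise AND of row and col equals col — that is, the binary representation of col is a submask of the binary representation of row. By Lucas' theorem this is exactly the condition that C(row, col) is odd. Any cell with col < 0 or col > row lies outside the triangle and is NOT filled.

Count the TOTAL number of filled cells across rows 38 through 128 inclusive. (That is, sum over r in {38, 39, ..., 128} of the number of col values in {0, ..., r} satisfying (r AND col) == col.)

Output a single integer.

r38=100110 pc3: +8 =8
r39=100111 pc4: +16 =24
r40=101000 pc2: +4 =28
r41=101001 pc3: +8 =36
r42=101010 pc3: +8 =44
r43=101011 pc4: +16 =60
r44=101100 pc3: +8 =68
r45=101101 pc4: +16 =84
r46=101110 pc4: +16 =100
r47=101111 pc5: +32 =132
r48=110000 pc2: +4 =136
r49=110001 pc3: +8 =144
r50=110010 pc3: +8 =152
r51=110011 pc4: +16 =168
r52=110100 pc3: +8 =176
r53=110101 pc4: +16 =192
r54=110110 pc4: +16 =208
r55=110111 pc5: +32 =240
r56=111000 pc3: +8 =248
r57=111001 pc4: +16 =264
r58=111010 pc4: +16 =280
r59=111011 pc5: +32 =312
r60=111100 pc4: +16 =328
r61=111101 pc5: +32 =360
r62=111110 pc5: +32 =392
r63=111111 pc6: +64 =456
r64=1000000 pc1: +2 =458
r65=1000001 pc2: +4 =462
r66=1000010 pc2: +4 =466
r67=1000011 pc3: +8 =474
r68=1000100 pc2: +4 =478
r69=1000101 pc3: +8 =486
r70=1000110 pc3: +8 =494
r71=1000111 pc4: +16 =510
r72=1001000 pc2: +4 =514
r73=1001001 pc3: +8 =522
r74=1001010 pc3: +8 =530
r75=1001011 pc4: +16 =546
r76=1001100 pc3: +8 =554
r77=1001101 pc4: +16 =570
r78=1001110 pc4: +16 =586
r79=1001111 pc5: +32 =618
r80=1010000 pc2: +4 =622
r81=1010001 pc3: +8 =630
r82=1010010 pc3: +8 =638
r83=1010011 pc4: +16 =654
r84=1010100 pc3: +8 =662
r85=1010101 pc4: +16 =678
r86=1010110 pc4: +16 =694
r87=1010111 pc5: +32 =726
r88=1011000 pc3: +8 =734
r89=1011001 pc4: +16 =750
r90=1011010 pc4: +16 =766
r91=1011011 pc5: +32 =798
r92=1011100 pc4: +16 =814
r93=1011101 pc5: +32 =846
r94=1011110 pc5: +32 =878
r95=1011111 pc6: +64 =942
r96=1100000 pc2: +4 =946
r97=1100001 pc3: +8 =954
r98=1100010 pc3: +8 =962
r99=1100011 pc4: +16 =978
r100=1100100 pc3: +8 =986
r101=1100101 pc4: +16 =1002
r102=1100110 pc4: +16 =1018
r103=1100111 pc5: +32 =1050
r104=1101000 pc3: +8 =1058
r105=1101001 pc4: +16 =1074
r106=1101010 pc4: +16 =1090
r107=1101011 pc5: +32 =1122
r108=1101100 pc4: +16 =1138
r109=1101101 pc5: +32 =1170
r110=1101110 pc5: +32 =1202
r111=1101111 pc6: +64 =1266
r112=1110000 pc3: +8 =1274
r113=1110001 pc4: +16 =1290
r114=1110010 pc4: +16 =1306
r115=1110011 pc5: +32 =1338
r116=1110100 pc4: +16 =1354
r117=1110101 pc5: +32 =1386
r118=1110110 pc5: +32 =1418
r119=1110111 pc6: +64 =1482
r120=1111000 pc4: +16 =1498
r121=1111001 pc5: +32 =1530
r122=1111010 pc5: +32 =1562
r123=1111011 pc6: +64 =1626
r124=1111100 pc5: +32 =1658
r125=1111101 pc6: +64 =1722
r126=1111110 pc6: +64 =1786
r127=1111111 pc7: +128 =1914
r128=10000000 pc1: +2 =1916

Answer: 1916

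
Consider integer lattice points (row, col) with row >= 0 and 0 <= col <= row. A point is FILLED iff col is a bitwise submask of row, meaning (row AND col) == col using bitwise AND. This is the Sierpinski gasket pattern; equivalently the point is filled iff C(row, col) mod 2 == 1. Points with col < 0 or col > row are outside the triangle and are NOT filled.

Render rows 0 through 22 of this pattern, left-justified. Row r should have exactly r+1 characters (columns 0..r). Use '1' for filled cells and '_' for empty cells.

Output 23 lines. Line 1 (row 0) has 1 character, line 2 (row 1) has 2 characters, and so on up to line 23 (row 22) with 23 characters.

Answer: 1
11
1_1
1111
1___1
11__11
1_1_1_1
11111111
1_______1
11______11
1_1_____1_1
1111____1111
1___1___1___1
11__11__11__11
1_1_1_1_1_1_1_1
1111111111111111
1_______________1
11______________11
1_1_____________1_1
1111____________1111
1___1___________1___1
11__11__________11__11
1_1_1_1_________1_1_1_1

Derivation:
r0=0: 1
r1=1: 11
r2=10: 1_1
r3=11: 1111
r4=100: 1___1
r5=101: 11__11
r6=110: 1_1_1_1
r7=111: 11111111
r8=1000: 1_______1
r9=1001: 11______11
r10=1010: 1_1_____1_1
r11=1011: 1111____1111
r12=1100: 1___1___1___1
r13=1101: 11__11__11__11
r14=1110: 1_1_1_1_1_1_1_1
r15=1111: 1111111111111111
r16=10000: 1_______________1
r17=10001: 11______________11
r18=10010: 1_1_____________1_1
r19=10011: 1111____________1111
r20=10100: 1___1___________1___1
r21=10101: 11__11__________11__11
r22=10110: 1_1_1_1_________1_1_1_1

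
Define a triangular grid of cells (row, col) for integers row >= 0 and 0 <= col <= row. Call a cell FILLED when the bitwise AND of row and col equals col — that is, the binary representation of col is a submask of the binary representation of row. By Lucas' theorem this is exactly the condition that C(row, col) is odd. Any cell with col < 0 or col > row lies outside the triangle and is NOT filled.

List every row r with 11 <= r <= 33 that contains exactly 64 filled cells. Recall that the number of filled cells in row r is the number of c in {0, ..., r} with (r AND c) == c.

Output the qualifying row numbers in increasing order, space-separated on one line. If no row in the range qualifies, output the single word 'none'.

Answer: none

Derivation:
Row r has 2^popcount(r) filled cells, so we need popcount(r) = log2(64) = 6.
Scan r = 11..33 and keep those with exactly 6 one-bits:
r=11=1011 popcount=3 -> skip
r=12=1100 popcount=2 -> skip
r=13=1101 popcount=3 -> skip
r=14=1110 popcount=3 -> skip
r=15=1111 popcount=4 -> skip
r=16=10000 popcount=1 -> skip
r=17=10001 popcount=2 -> skip
r=18=10010 popcount=2 -> skip
r=19=10011 popcount=3 -> skip
r=20=10100 popcount=2 -> skip
r=21=10101 popcount=3 -> skip
r=22=10110 popcount=3 -> skip
r=23=10111 popcount=4 -> skip
r=24=11000 popcount=2 -> skip
r=25=11001 popcount=3 -> skip
r=26=11010 popcount=3 -> skip
r=27=11011 popcount=4 -> skip
r=28=11100 popcount=3 -> skip
r=29=11101 popcount=4 -> skip
r=30=11110 popcount=4 -> skip
r=31=11111 popcount=5 -> skip
r=32=100000 popcount=1 -> skip
r=33=100001 popcount=2 -> skip
Kept rows: none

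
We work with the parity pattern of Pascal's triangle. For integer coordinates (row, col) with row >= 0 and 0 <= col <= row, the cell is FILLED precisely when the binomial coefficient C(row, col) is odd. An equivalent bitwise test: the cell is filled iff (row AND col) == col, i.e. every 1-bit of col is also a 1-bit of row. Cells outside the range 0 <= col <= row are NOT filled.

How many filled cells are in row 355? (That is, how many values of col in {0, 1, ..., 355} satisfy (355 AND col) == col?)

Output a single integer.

Answer: 32

Derivation:
355 in binary = 101100011
popcount(355) = number of 1-bits in 101100011 = 5
A col c satisfies (355 AND c) == c iff every set bit of c is also set in 355; each of the 5 set bits of 355 can independently be on or off in c.
count = 2^5 = 32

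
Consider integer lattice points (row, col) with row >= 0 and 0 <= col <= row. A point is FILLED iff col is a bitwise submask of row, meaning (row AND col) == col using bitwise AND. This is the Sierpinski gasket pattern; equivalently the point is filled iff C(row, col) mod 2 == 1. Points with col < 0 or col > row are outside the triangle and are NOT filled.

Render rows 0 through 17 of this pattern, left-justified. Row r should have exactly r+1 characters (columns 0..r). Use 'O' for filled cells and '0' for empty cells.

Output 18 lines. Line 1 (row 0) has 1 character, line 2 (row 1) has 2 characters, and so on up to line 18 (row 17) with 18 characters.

r0=0: O
r1=1: OO
r2=10: O0O
r3=11: OOOO
r4=100: O000O
r5=101: OO00OO
r6=110: O0O0O0O
r7=111: OOOOOOOO
r8=1000: O0000000O
r9=1001: OO000000OO
r10=1010: O0O00000O0O
r11=1011: OOOO0000OOOO
r12=1100: O000O000O000O
r13=1101: OO00OO00OO00OO
r14=1110: O0O0O0O0O0O0O0O
r15=1111: OOOOOOOOOOOOOOOO
r16=10000: O000000000000000O
r17=10001: OO00000000000000OO

Answer: O
OO
O0O
OOOO
O000O
OO00OO
O0O0O0O
OOOOOOOO
O0000000O
OO000000OO
O0O00000O0O
OOOO0000OOOO
O000O000O000O
OO00OO00OO00OO
O0O0O0O0O0O0O0O
OOOOOOOOOOOOOOOO
O000000000000000O
OO00000000000000OO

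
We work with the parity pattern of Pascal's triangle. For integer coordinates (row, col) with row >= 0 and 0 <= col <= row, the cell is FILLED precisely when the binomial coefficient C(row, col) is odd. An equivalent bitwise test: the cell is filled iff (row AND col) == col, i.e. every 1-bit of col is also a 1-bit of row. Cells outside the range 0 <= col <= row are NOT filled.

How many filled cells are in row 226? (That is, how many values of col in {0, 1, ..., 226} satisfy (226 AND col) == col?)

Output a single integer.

Answer: 16

Derivation:
226 in binary = 11100010
popcount(226) = number of 1-bits in 11100010 = 4
A col c satisfies (226 AND c) == c iff every set bit of c is also set in 226; each of the 4 set bits of 226 can independently be on or off in c.
count = 2^4 = 16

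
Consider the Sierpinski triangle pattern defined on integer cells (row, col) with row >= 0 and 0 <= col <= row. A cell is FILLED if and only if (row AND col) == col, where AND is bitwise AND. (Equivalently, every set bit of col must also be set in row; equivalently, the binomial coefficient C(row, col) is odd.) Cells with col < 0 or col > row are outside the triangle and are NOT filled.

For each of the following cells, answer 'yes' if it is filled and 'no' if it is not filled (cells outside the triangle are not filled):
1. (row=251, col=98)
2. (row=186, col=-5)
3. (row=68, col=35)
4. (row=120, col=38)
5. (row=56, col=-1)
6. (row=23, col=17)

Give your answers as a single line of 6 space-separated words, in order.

(251,98): row=0b11111011, col=0b1100010, row AND col = 0b1100010 = 98; 98 == 98 -> filled
(186,-5): col outside [0, 186] -> not filled
(68,35): row=0b1000100, col=0b100011, row AND col = 0b0 = 0; 0 != 35 -> empty
(120,38): row=0b1111000, col=0b100110, row AND col = 0b100000 = 32; 32 != 38 -> empty
(56,-1): col outside [0, 56] -> not filled
(23,17): row=0b10111, col=0b10001, row AND col = 0b10001 = 17; 17 == 17 -> filled

Answer: yes no no no no yes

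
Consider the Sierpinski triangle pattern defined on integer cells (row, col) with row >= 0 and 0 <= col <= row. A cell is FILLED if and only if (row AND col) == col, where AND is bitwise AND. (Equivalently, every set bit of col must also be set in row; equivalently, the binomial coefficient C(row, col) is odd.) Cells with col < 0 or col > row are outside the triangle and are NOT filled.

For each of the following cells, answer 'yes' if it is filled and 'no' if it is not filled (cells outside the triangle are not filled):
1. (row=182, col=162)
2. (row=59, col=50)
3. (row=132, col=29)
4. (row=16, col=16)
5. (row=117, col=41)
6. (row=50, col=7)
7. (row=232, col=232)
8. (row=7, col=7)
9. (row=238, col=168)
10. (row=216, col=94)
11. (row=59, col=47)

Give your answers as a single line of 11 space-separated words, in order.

Answer: yes yes no yes no no yes yes yes no no

Derivation:
(182,162): row=0b10110110, col=0b10100010, row AND col = 0b10100010 = 162; 162 == 162 -> filled
(59,50): row=0b111011, col=0b110010, row AND col = 0b110010 = 50; 50 == 50 -> filled
(132,29): row=0b10000100, col=0b11101, row AND col = 0b100 = 4; 4 != 29 -> empty
(16,16): row=0b10000, col=0b10000, row AND col = 0b10000 = 16; 16 == 16 -> filled
(117,41): row=0b1110101, col=0b101001, row AND col = 0b100001 = 33; 33 != 41 -> empty
(50,7): row=0b110010, col=0b111, row AND col = 0b10 = 2; 2 != 7 -> empty
(232,232): row=0b11101000, col=0b11101000, row AND col = 0b11101000 = 232; 232 == 232 -> filled
(7,7): row=0b111, col=0b111, row AND col = 0b111 = 7; 7 == 7 -> filled
(238,168): row=0b11101110, col=0b10101000, row AND col = 0b10101000 = 168; 168 == 168 -> filled
(216,94): row=0b11011000, col=0b1011110, row AND col = 0b1011000 = 88; 88 != 94 -> empty
(59,47): row=0b111011, col=0b101111, row AND col = 0b101011 = 43; 43 != 47 -> empty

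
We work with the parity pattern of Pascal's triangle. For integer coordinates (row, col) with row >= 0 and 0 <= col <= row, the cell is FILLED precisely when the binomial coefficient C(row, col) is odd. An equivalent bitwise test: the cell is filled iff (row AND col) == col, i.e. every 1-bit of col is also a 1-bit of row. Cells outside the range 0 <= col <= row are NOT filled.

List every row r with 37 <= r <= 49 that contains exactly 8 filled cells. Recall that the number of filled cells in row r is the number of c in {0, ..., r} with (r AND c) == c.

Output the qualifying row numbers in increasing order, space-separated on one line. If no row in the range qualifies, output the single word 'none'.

Answer: 37 38 41 42 44 49

Derivation:
Row r has 2^popcount(r) filled cells, so we need popcount(r) = log2(8) = 3.
Scan r = 37..49 and keep those with exactly 3 one-bits:
r=37=100101 popcount=3 -> KEEP
r=38=100110 popcount=3 -> KEEP
r=39=100111 popcount=4 -> skip
r=40=101000 popcount=2 -> skip
r=41=101001 popcount=3 -> KEEP
r=42=101010 popcount=3 -> KEEP
r=43=101011 popcount=4 -> skip
r=44=101100 popcount=3 -> KEEP
r=45=101101 popcount=4 -> skip
r=46=101110 popcount=4 -> skip
r=47=101111 popcount=5 -> skip
r=48=110000 popcount=2 -> skip
r=49=110001 popcount=3 -> KEEP
Kept rows: 37 38 41 42 44 49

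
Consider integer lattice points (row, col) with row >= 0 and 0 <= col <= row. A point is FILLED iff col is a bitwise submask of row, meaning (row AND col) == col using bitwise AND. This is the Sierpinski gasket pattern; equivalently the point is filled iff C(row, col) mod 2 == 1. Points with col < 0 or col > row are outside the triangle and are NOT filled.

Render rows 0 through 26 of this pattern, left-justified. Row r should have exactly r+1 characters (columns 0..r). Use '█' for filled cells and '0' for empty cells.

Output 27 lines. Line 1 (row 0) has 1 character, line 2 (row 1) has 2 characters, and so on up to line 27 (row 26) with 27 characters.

Answer: █
██
█0█
████
█000█
██00██
█0█0█0█
████████
█0000000█
██000000██
█0█00000█0█
████0000████
█000█000█000█
██00██00██00██
█0█0█0█0█0█0█0█
████████████████
█000000000000000█
██00000000000000██
█0█0000000000000█0█
████000000000000████
█000█00000000000█000█
██00██0000000000██00██
█0█0█0█000000000█0█0█0█
████████00000000████████
█0000000█0000000█0000000█
██000000██000000██000000██
█0█00000█0█00000█0█00000█0█

Derivation:
r0=0: █
r1=1: ██
r2=10: █0█
r3=11: ████
r4=100: █000█
r5=101: ██00██
r6=110: █0█0█0█
r7=111: ████████
r8=1000: █0000000█
r9=1001: ██000000██
r10=1010: █0█00000█0█
r11=1011: ████0000████
r12=1100: █000█000█000█
r13=1101: ██00██00██00██
r14=1110: █0█0█0█0█0█0█0█
r15=1111: ████████████████
r16=10000: █000000000000000█
r17=10001: ██00000000000000██
r18=10010: █0█0000000000000█0█
r19=10011: ████000000000000████
r20=10100: █000█00000000000█000█
r21=10101: ██00██0000000000██00██
r22=10110: █0█0█0█000000000█0█0█0█
r23=10111: ████████00000000████████
r24=11000: █0000000█0000000█0000000█
r25=11001: ██000000██000000██000000██
r26=11010: █0█00000█0█00000█0█00000█0█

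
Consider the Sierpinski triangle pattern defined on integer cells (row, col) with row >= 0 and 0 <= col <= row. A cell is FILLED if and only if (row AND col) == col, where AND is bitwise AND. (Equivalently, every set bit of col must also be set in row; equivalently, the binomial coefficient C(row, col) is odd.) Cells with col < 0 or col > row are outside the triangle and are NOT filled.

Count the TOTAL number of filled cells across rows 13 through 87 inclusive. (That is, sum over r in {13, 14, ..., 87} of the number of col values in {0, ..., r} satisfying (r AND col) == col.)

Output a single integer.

r13=1101 pc3: +8 =8
r14=1110 pc3: +8 =16
r15=1111 pc4: +16 =32
r16=10000 pc1: +2 =34
r17=10001 pc2: +4 =38
r18=10010 pc2: +4 =42
r19=10011 pc3: +8 =50
r20=10100 pc2: +4 =54
r21=10101 pc3: +8 =62
r22=10110 pc3: +8 =70
r23=10111 pc4: +16 =86
r24=11000 pc2: +4 =90
r25=11001 pc3: +8 =98
r26=11010 pc3: +8 =106
r27=11011 pc4: +16 =122
r28=11100 pc3: +8 =130
r29=11101 pc4: +16 =146
r30=11110 pc4: +16 =162
r31=11111 pc5: +32 =194
r32=100000 pc1: +2 =196
r33=100001 pc2: +4 =200
r34=100010 pc2: +4 =204
r35=100011 pc3: +8 =212
r36=100100 pc2: +4 =216
r37=100101 pc3: +8 =224
r38=100110 pc3: +8 =232
r39=100111 pc4: +16 =248
r40=101000 pc2: +4 =252
r41=101001 pc3: +8 =260
r42=101010 pc3: +8 =268
r43=101011 pc4: +16 =284
r44=101100 pc3: +8 =292
r45=101101 pc4: +16 =308
r46=101110 pc4: +16 =324
r47=101111 pc5: +32 =356
r48=110000 pc2: +4 =360
r49=110001 pc3: +8 =368
r50=110010 pc3: +8 =376
r51=110011 pc4: +16 =392
r52=110100 pc3: +8 =400
r53=110101 pc4: +16 =416
r54=110110 pc4: +16 =432
r55=110111 pc5: +32 =464
r56=111000 pc3: +8 =472
r57=111001 pc4: +16 =488
r58=111010 pc4: +16 =504
r59=111011 pc5: +32 =536
r60=111100 pc4: +16 =552
r61=111101 pc5: +32 =584
r62=111110 pc5: +32 =616
r63=111111 pc6: +64 =680
r64=1000000 pc1: +2 =682
r65=1000001 pc2: +4 =686
r66=1000010 pc2: +4 =690
r67=1000011 pc3: +8 =698
r68=1000100 pc2: +4 =702
r69=1000101 pc3: +8 =710
r70=1000110 pc3: +8 =718
r71=1000111 pc4: +16 =734
r72=1001000 pc2: +4 =738
r73=1001001 pc3: +8 =746
r74=1001010 pc3: +8 =754
r75=1001011 pc4: +16 =770
r76=1001100 pc3: +8 =778
r77=1001101 pc4: +16 =794
r78=1001110 pc4: +16 =810
r79=1001111 pc5: +32 =842
r80=1010000 pc2: +4 =846
r81=1010001 pc3: +8 =854
r82=1010010 pc3: +8 =862
r83=1010011 pc4: +16 =878
r84=1010100 pc3: +8 =886
r85=1010101 pc4: +16 =902
r86=1010110 pc4: +16 =918
r87=1010111 pc5: +32 =950

Answer: 950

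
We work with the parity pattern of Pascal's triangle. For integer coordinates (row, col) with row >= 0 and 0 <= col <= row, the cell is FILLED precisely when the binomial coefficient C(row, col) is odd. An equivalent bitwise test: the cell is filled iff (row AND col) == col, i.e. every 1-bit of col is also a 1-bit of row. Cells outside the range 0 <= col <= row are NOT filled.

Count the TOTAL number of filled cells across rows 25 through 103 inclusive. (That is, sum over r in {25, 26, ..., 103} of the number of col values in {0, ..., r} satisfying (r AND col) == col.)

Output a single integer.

Answer: 1184

Derivation:
r25=11001 pc3: +8 =8
r26=11010 pc3: +8 =16
r27=11011 pc4: +16 =32
r28=11100 pc3: +8 =40
r29=11101 pc4: +16 =56
r30=11110 pc4: +16 =72
r31=11111 pc5: +32 =104
r32=100000 pc1: +2 =106
r33=100001 pc2: +4 =110
r34=100010 pc2: +4 =114
r35=100011 pc3: +8 =122
r36=100100 pc2: +4 =126
r37=100101 pc3: +8 =134
r38=100110 pc3: +8 =142
r39=100111 pc4: +16 =158
r40=101000 pc2: +4 =162
r41=101001 pc3: +8 =170
r42=101010 pc3: +8 =178
r43=101011 pc4: +16 =194
r44=101100 pc3: +8 =202
r45=101101 pc4: +16 =218
r46=101110 pc4: +16 =234
r47=101111 pc5: +32 =266
r48=110000 pc2: +4 =270
r49=110001 pc3: +8 =278
r50=110010 pc3: +8 =286
r51=110011 pc4: +16 =302
r52=110100 pc3: +8 =310
r53=110101 pc4: +16 =326
r54=110110 pc4: +16 =342
r55=110111 pc5: +32 =374
r56=111000 pc3: +8 =382
r57=111001 pc4: +16 =398
r58=111010 pc4: +16 =414
r59=111011 pc5: +32 =446
r60=111100 pc4: +16 =462
r61=111101 pc5: +32 =494
r62=111110 pc5: +32 =526
r63=111111 pc6: +64 =590
r64=1000000 pc1: +2 =592
r65=1000001 pc2: +4 =596
r66=1000010 pc2: +4 =600
r67=1000011 pc3: +8 =608
r68=1000100 pc2: +4 =612
r69=1000101 pc3: +8 =620
r70=1000110 pc3: +8 =628
r71=1000111 pc4: +16 =644
r72=1001000 pc2: +4 =648
r73=1001001 pc3: +8 =656
r74=1001010 pc3: +8 =664
r75=1001011 pc4: +16 =680
r76=1001100 pc3: +8 =688
r77=1001101 pc4: +16 =704
r78=1001110 pc4: +16 =720
r79=1001111 pc5: +32 =752
r80=1010000 pc2: +4 =756
r81=1010001 pc3: +8 =764
r82=1010010 pc3: +8 =772
r83=1010011 pc4: +16 =788
r84=1010100 pc3: +8 =796
r85=1010101 pc4: +16 =812
r86=1010110 pc4: +16 =828
r87=1010111 pc5: +32 =860
r88=1011000 pc3: +8 =868
r89=1011001 pc4: +16 =884
r90=1011010 pc4: +16 =900
r91=1011011 pc5: +32 =932
r92=1011100 pc4: +16 =948
r93=1011101 pc5: +32 =980
r94=1011110 pc5: +32 =1012
r95=1011111 pc6: +64 =1076
r96=1100000 pc2: +4 =1080
r97=1100001 pc3: +8 =1088
r98=1100010 pc3: +8 =1096
r99=1100011 pc4: +16 =1112
r100=1100100 pc3: +8 =1120
r101=1100101 pc4: +16 =1136
r102=1100110 pc4: +16 =1152
r103=1100111 pc5: +32 =1184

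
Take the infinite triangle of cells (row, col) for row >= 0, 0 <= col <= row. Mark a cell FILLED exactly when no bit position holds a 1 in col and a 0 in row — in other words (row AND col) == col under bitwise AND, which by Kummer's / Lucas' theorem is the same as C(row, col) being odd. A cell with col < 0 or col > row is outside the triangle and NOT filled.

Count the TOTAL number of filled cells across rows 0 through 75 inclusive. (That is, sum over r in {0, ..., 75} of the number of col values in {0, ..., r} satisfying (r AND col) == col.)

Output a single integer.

r0=0 pc0: +1 =1
r1=1 pc1: +2 =3
r2=10 pc1: +2 =5
r3=11 pc2: +4 =9
r4=100 pc1: +2 =11
r5=101 pc2: +4 =15
r6=110 pc2: +4 =19
r7=111 pc3: +8 =27
r8=1000 pc1: +2 =29
r9=1001 pc2: +4 =33
r10=1010 pc2: +4 =37
r11=1011 pc3: +8 =45
r12=1100 pc2: +4 =49
r13=1101 pc3: +8 =57
r14=1110 pc3: +8 =65
r15=1111 pc4: +16 =81
r16=10000 pc1: +2 =83
r17=10001 pc2: +4 =87
r18=10010 pc2: +4 =91
r19=10011 pc3: +8 =99
r20=10100 pc2: +4 =103
r21=10101 pc3: +8 =111
r22=10110 pc3: +8 =119
r23=10111 pc4: +16 =135
r24=11000 pc2: +4 =139
r25=11001 pc3: +8 =147
r26=11010 pc3: +8 =155
r27=11011 pc4: +16 =171
r28=11100 pc3: +8 =179
r29=11101 pc4: +16 =195
r30=11110 pc4: +16 =211
r31=11111 pc5: +32 =243
r32=100000 pc1: +2 =245
r33=100001 pc2: +4 =249
r34=100010 pc2: +4 =253
r35=100011 pc3: +8 =261
r36=100100 pc2: +4 =265
r37=100101 pc3: +8 =273
r38=100110 pc3: +8 =281
r39=100111 pc4: +16 =297
r40=101000 pc2: +4 =301
r41=101001 pc3: +8 =309
r42=101010 pc3: +8 =317
r43=101011 pc4: +16 =333
r44=101100 pc3: +8 =341
r45=101101 pc4: +16 =357
r46=101110 pc4: +16 =373
r47=101111 pc5: +32 =405
r48=110000 pc2: +4 =409
r49=110001 pc3: +8 =417
r50=110010 pc3: +8 =425
r51=110011 pc4: +16 =441
r52=110100 pc3: +8 =449
r53=110101 pc4: +16 =465
r54=110110 pc4: +16 =481
r55=110111 pc5: +32 =513
r56=111000 pc3: +8 =521
r57=111001 pc4: +16 =537
r58=111010 pc4: +16 =553
r59=111011 pc5: +32 =585
r60=111100 pc4: +16 =601
r61=111101 pc5: +32 =633
r62=111110 pc5: +32 =665
r63=111111 pc6: +64 =729
r64=1000000 pc1: +2 =731
r65=1000001 pc2: +4 =735
r66=1000010 pc2: +4 =739
r67=1000011 pc3: +8 =747
r68=1000100 pc2: +4 =751
r69=1000101 pc3: +8 =759
r70=1000110 pc3: +8 =767
r71=1000111 pc4: +16 =783
r72=1001000 pc2: +4 =787
r73=1001001 pc3: +8 =795
r74=1001010 pc3: +8 =803
r75=1001011 pc4: +16 =819

Answer: 819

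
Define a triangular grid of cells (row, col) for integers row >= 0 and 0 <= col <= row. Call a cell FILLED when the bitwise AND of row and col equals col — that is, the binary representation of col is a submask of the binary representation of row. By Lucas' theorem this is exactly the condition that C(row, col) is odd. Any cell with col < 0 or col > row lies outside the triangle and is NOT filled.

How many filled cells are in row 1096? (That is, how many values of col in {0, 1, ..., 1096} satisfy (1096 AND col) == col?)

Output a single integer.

1096 in binary = 10001001000
popcount(1096) = number of 1-bits in 10001001000 = 3
A col c satisfies (1096 AND c) == c iff every set bit of c is also set in 1096; each of the 3 set bits of 1096 can independently be on or off in c.
count = 2^3 = 8

Answer: 8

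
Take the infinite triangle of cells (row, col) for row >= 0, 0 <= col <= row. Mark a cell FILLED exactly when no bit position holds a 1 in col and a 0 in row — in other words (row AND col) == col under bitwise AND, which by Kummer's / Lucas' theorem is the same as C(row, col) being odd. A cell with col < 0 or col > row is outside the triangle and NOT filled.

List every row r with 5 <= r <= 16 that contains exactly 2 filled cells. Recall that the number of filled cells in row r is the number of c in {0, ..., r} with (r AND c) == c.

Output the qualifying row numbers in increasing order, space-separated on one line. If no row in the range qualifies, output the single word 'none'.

Row r has 2^popcount(r) filled cells, so we need popcount(r) = log2(2) = 1.
Scan r = 5..16 and keep those with exactly 1 one-bits:
r=5=101 popcount=2 -> skip
r=6=110 popcount=2 -> skip
r=7=111 popcount=3 -> skip
r=8=1000 popcount=1 -> KEEP
r=9=1001 popcount=2 -> skip
r=10=1010 popcount=2 -> skip
r=11=1011 popcount=3 -> skip
r=12=1100 popcount=2 -> skip
r=13=1101 popcount=3 -> skip
r=14=1110 popcount=3 -> skip
r=15=1111 popcount=4 -> skip
r=16=10000 popcount=1 -> KEEP
Kept rows: 8 16

Answer: 8 16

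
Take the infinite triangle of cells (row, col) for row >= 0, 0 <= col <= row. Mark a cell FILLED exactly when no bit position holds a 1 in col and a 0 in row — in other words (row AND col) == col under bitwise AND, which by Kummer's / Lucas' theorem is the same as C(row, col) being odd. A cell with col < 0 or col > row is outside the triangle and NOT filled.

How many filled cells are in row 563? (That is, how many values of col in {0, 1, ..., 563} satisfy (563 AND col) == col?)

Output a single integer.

563 in binary = 1000110011
popcount(563) = number of 1-bits in 1000110011 = 5
A col c satisfies (563 AND c) == c iff every set bit of c is also set in 563; each of the 5 set bits of 563 can independently be on or off in c.
count = 2^5 = 32

Answer: 32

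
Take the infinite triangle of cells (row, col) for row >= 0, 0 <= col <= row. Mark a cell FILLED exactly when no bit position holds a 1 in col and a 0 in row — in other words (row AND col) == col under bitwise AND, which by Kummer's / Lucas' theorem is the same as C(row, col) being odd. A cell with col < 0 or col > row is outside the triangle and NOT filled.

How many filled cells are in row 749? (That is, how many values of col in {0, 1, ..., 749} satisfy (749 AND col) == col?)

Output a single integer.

749 in binary = 1011101101
popcount(749) = number of 1-bits in 1011101101 = 7
A col c satisfies (749 AND c) == c iff every set bit of c is also set in 749; each of the 7 set bits of 749 can independently be on or off in c.
count = 2^7 = 128

Answer: 128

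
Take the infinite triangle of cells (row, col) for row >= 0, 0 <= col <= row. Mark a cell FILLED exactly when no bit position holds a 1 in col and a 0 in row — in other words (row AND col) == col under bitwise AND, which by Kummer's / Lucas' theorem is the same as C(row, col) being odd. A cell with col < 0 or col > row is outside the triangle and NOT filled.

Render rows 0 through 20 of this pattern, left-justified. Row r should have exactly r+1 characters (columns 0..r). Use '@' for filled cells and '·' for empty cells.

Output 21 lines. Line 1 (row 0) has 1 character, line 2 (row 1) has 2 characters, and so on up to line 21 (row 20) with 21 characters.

r0=0: @
r1=1: @@
r2=10: @·@
r3=11: @@@@
r4=100: @···@
r5=101: @@··@@
r6=110: @·@·@·@
r7=111: @@@@@@@@
r8=1000: @·······@
r9=1001: @@······@@
r10=1010: @·@·····@·@
r11=1011: @@@@····@@@@
r12=1100: @···@···@···@
r13=1101: @@··@@··@@··@@
r14=1110: @·@·@·@·@·@·@·@
r15=1111: @@@@@@@@@@@@@@@@
r16=10000: @···············@
r17=10001: @@··············@@
r18=10010: @·@·············@·@
r19=10011: @@@@············@@@@
r20=10100: @···@···········@···@

Answer: @
@@
@·@
@@@@
@···@
@@··@@
@·@·@·@
@@@@@@@@
@·······@
@@······@@
@·@·····@·@
@@@@····@@@@
@···@···@···@
@@··@@··@@··@@
@·@·@·@·@·@·@·@
@@@@@@@@@@@@@@@@
@···············@
@@··············@@
@·@·············@·@
@@@@············@@@@
@···@···········@···@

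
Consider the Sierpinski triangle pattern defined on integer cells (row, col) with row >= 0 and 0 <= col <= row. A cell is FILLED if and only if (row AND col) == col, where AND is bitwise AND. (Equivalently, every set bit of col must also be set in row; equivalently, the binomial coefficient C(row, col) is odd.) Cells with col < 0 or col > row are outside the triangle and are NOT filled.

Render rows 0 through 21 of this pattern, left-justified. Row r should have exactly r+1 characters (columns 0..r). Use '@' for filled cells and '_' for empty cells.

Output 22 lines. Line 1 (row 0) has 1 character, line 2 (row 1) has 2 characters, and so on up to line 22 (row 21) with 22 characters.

r0=0: @
r1=1: @@
r2=10: @_@
r3=11: @@@@
r4=100: @___@
r5=101: @@__@@
r6=110: @_@_@_@
r7=111: @@@@@@@@
r8=1000: @_______@
r9=1001: @@______@@
r10=1010: @_@_____@_@
r11=1011: @@@@____@@@@
r12=1100: @___@___@___@
r13=1101: @@__@@__@@__@@
r14=1110: @_@_@_@_@_@_@_@
r15=1111: @@@@@@@@@@@@@@@@
r16=10000: @_______________@
r17=10001: @@______________@@
r18=10010: @_@_____________@_@
r19=10011: @@@@____________@@@@
r20=10100: @___@___________@___@
r21=10101: @@__@@__________@@__@@

Answer: @
@@
@_@
@@@@
@___@
@@__@@
@_@_@_@
@@@@@@@@
@_______@
@@______@@
@_@_____@_@
@@@@____@@@@
@___@___@___@
@@__@@__@@__@@
@_@_@_@_@_@_@_@
@@@@@@@@@@@@@@@@
@_______________@
@@______________@@
@_@_____________@_@
@@@@____________@@@@
@___@___________@___@
@@__@@__________@@__@@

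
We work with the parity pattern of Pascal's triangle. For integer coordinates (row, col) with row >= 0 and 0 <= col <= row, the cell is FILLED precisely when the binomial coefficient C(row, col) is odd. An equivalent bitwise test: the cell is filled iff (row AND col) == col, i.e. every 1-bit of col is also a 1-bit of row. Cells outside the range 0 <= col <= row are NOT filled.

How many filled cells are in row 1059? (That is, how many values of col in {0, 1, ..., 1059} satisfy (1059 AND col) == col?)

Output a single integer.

Answer: 16

Derivation:
1059 in binary = 10000100011
popcount(1059) = number of 1-bits in 10000100011 = 4
A col c satisfies (1059 AND c) == c iff every set bit of c is also set in 1059; each of the 4 set bits of 1059 can independently be on or off in c.
count = 2^4 = 16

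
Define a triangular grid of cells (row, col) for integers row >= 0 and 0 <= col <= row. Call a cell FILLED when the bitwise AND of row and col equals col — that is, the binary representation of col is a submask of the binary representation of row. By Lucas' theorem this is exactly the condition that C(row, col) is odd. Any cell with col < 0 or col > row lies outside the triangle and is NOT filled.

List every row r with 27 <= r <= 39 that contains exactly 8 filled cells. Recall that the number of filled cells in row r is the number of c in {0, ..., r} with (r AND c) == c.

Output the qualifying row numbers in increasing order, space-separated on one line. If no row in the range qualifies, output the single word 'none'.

Answer: 28 35 37 38

Derivation:
Row r has 2^popcount(r) filled cells, so we need popcount(r) = log2(8) = 3.
Scan r = 27..39 and keep those with exactly 3 one-bits:
r=27=11011 popcount=4 -> skip
r=28=11100 popcount=3 -> KEEP
r=29=11101 popcount=4 -> skip
r=30=11110 popcount=4 -> skip
r=31=11111 popcount=5 -> skip
r=32=100000 popcount=1 -> skip
r=33=100001 popcount=2 -> skip
r=34=100010 popcount=2 -> skip
r=35=100011 popcount=3 -> KEEP
r=36=100100 popcount=2 -> skip
r=37=100101 popcount=3 -> KEEP
r=38=100110 popcount=3 -> KEEP
r=39=100111 popcount=4 -> skip
Kept rows: 28 35 37 38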